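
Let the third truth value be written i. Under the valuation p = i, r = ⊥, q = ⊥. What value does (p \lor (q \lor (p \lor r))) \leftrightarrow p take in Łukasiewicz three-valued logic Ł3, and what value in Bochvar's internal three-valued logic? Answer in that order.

⊤; i

In Łukasiewicz three-valued logic Ł3: p \lor r = i \lor ⊥ = i
q \lor (p \lor r) = ⊥ \lor i = i
p \lor (q \lor (p \lor r)) = i \lor i = i
(p \lor (q \lor (p \lor r))) \leftrightarrow p = i \leftrightarrow i = ⊤
In Bochvar's internal three-valued logic: p \lor r = i \lor ⊥ = i
q \lor (p \lor r) = ⊥ \lor i = i
p \lor (q \lor (p \lor r)) = i \lor i = i
(p \lor (q \lor (p \lor r))) \leftrightarrow p = i \leftrightarrow i = i
They differ because Łukasiewicz three-valued logic Ł3 and Bochvar's internal three-valued logic treat i differently under the binary connectives.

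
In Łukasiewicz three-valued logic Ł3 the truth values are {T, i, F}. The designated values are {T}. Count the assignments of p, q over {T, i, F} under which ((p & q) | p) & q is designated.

Designated under: (p=T, q=T).

1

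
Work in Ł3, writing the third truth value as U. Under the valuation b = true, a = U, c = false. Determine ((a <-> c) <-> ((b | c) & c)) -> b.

a <-> c = U <-> false = U  [1 − |½−0|]
b | c = true | false = true
(b | c) & c = true & false = false
(a <-> c) <-> ((b | c) & c) = U <-> false = U
((a <-> c) <-> ((b | c) & c)) -> b = U -> true = true

true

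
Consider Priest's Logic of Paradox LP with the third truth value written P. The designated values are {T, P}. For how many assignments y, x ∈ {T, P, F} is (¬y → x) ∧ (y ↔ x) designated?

Of the 9 assignments, 6 give a value in {T, P}.

6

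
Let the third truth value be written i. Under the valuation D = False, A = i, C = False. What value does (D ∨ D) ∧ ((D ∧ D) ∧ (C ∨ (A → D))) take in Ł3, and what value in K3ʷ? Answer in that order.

In Ł3: D ∨ D = False ∨ False = False
D ∧ D = False ∧ False = False
A → D = i → False = i  [min(1, 1−½+0)]
C ∨ (A → D) = False ∨ i = i
(D ∧ D) ∧ (C ∨ (A → D)) = False ∧ i = False
(D ∨ D) ∧ ((D ∧ D) ∧ (C ∨ (A → D))) = False ∧ False = False
In K3ʷ: D ∨ D = False ∨ False = False
D ∧ D = False ∧ False = False
A → D = i → False = i  [any arg is the third value ⇒ result is the third value]
C ∨ (A → D) = False ∨ i = i
(D ∧ D) ∧ (C ∨ (A → D)) = False ∧ i = i
(D ∨ D) ∧ ((D ∧ D) ∧ (C ∨ (A → D))) = False ∧ i = i
They differ because Ł3 and K3ʷ treat i differently under the binary connectives.

False; i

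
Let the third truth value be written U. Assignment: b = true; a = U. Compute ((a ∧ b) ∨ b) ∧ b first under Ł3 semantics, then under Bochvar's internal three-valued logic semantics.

true; U

In Ł3: a ∧ b = U ∧ true = U
(a ∧ b) ∨ b = U ∨ true = true
((a ∧ b) ∨ b) ∧ b = true ∧ true = true
In Bochvar's internal three-valued logic: a ∧ b = U ∧ true = U
(a ∧ b) ∨ b = U ∨ true = U
((a ∧ b) ∨ b) ∧ b = U ∧ true = U
They differ because Ł3 and Bochvar's internal three-valued logic treat U differently under the binary connectives.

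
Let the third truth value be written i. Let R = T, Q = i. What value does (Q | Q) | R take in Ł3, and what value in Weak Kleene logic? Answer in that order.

T; i

In Ł3: Q | Q = i | i = i
(Q | Q) | R = i | T = T
In Weak Kleene logic: Q | Q = i | i = i
(Q | Q) | R = i | T = i
They differ because Ł3 and Weak Kleene logic treat i differently under the binary connectives.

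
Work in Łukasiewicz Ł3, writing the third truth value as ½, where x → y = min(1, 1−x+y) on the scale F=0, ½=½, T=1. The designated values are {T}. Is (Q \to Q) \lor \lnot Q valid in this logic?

Every assignment of Q over {T, ½, F} gives a value in {T}.
In particular, with Q=½: (Q \to Q) \lor \lnot Q = T.

Yes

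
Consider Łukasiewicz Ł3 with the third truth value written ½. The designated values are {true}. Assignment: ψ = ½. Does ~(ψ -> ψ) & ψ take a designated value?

No

ψ -> ψ = ½ -> ½ = true
~(ψ -> ψ) = ~true = false
~(ψ -> ψ) & ψ = false & ½ = false
false ∉ {true}.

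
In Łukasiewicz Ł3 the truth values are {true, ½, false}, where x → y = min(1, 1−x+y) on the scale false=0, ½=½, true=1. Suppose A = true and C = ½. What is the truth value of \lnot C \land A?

½

\lnot C = \lnot ½ = ½
\lnot C \land A = ½ \land true = ½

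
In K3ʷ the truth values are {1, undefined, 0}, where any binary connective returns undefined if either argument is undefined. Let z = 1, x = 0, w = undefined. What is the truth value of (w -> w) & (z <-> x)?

undefined

w -> w = undefined -> undefined = undefined  [any arg is the third value ⇒ result is the third value]
z <-> x = 1 <-> 0 = 0
(w -> w) & (z <-> x) = undefined & 0 = undefined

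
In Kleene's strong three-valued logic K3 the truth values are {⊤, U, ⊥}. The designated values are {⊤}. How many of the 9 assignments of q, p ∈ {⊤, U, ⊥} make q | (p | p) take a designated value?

5

Of the 9 assignments, 5 give a value in {⊤}.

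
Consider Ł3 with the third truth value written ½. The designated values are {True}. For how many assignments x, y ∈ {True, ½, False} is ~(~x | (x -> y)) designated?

1

Designated under: (x=True, y=False).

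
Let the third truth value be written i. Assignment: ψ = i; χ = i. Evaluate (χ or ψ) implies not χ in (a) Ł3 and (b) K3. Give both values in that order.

True; i

In Ł3: χ or ψ = i or i = i
not χ = not i = i
(χ or ψ) implies not χ = i implies i = True  [min(1, 1−½+½)]
In K3: χ or ψ = i or i = i
not χ = not i = i
(χ or ψ) implies not χ = i implies i = i  [not i or i]
They differ because Ł3 and K3 treat i differently under implication.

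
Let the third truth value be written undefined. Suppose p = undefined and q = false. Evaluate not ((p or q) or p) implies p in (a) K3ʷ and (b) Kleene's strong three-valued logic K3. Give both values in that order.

In K3ʷ: p or q = undefined or false = undefined
(p or q) or p = undefined or undefined = undefined
not ((p or q) or p) = not undefined = undefined
not ((p or q) or p) implies p = undefined implies undefined = undefined
In Kleene's strong three-valued logic K3: p or q = undefined or false = undefined
(p or q) or p = undefined or undefined = undefined
not ((p or q) or p) = not undefined = undefined
not ((p or q) or p) implies p = undefined implies undefined = undefined

undefined; undefined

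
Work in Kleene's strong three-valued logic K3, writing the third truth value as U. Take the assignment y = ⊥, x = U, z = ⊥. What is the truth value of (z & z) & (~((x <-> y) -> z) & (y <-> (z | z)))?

⊥

z & z = ⊥ & ⊥ = ⊥
x <-> y = U <-> ⊥ = U
(x <-> y) -> z = U -> ⊥ = U
~((x <-> y) -> z) = ~U = U
z | z = ⊥ | ⊥ = ⊥
y <-> (z | z) = ⊥ <-> ⊥ = ⊤
~((x <-> y) -> z) & (y <-> (z | z)) = U & ⊤ = U
(z & z) & (~((x <-> y) -> z) & (y <-> (z | z))) = ⊥ & U = ⊥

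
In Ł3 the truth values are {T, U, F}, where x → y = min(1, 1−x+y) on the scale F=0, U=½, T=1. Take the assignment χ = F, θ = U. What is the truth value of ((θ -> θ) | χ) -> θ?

U

θ -> θ = U -> U = T  [min(1, 1−½+½)]
(θ -> θ) | χ = T | F = T
((θ -> θ) | χ) -> θ = T -> U = U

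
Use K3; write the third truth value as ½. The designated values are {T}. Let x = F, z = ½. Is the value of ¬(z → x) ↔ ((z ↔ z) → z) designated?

z → x = ½ → F = ½
¬(z → x) = ¬½ = ½
z ↔ z = ½ ↔ ½ = ½
(z ↔ z) → z = ½ → ½ = ½
¬(z → x) ↔ ((z ↔ z) → z) = ½ ↔ ½ = ½
½ ∉ {T}.

No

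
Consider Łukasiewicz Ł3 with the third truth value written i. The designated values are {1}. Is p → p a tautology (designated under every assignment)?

Every assignment of p over {1, i, 0} gives a value in {1}.
In particular, with p=i: p → p = 1.

Yes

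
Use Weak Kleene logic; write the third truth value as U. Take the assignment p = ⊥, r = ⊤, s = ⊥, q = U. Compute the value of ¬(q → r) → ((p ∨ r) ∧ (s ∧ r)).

U

q → r = U → ⊤ = U
¬(q → r) = ¬U = U
p ∨ r = ⊥ ∨ ⊤ = ⊤
s ∧ r = ⊥ ∧ ⊤ = ⊥
(p ∨ r) ∧ (s ∧ r) = ⊤ ∧ ⊥ = ⊥
¬(q → r) → ((p ∨ r) ∧ (s ∧ r)) = U → ⊥ = U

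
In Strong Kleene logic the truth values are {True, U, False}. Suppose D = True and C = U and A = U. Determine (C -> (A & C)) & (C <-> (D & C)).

A & C = U & U = U
C -> (A & C) = U -> U = U  [~U | U]
D & C = True & U = U
C <-> (D & C) = U <-> U = U
(C -> (A & C)) & (C <-> (D & C)) = U & U = U

U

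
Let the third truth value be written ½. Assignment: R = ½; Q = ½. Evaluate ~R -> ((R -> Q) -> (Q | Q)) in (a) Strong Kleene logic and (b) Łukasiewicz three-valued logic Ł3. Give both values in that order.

In Strong Kleene logic: ~R = ~½ = ½
R -> Q = ½ -> ½ = ½  [~½ | ½]
Q | Q = ½ | ½ = ½
(R -> Q) -> (Q | Q) = ½ -> ½ = ½
~R -> ((R -> Q) -> (Q | Q)) = ½ -> ½ = ½
In Łukasiewicz three-valued logic Ł3: ~R = ~½ = ½
R -> Q = ½ -> ½ = true
Q | Q = ½ | ½ = ½
(R -> Q) -> (Q | Q) = true -> ½ = ½
~R -> ((R -> Q) -> (Q | Q)) = ½ -> ½ = true
They differ because Strong Kleene logic and Łukasiewicz three-valued logic Ł3 treat ½ differently under implication.

½; true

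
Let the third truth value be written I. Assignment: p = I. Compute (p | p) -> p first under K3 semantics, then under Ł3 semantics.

In K3: p | p = I | I = I
(p | p) -> p = I -> I = I  [~I | I]
In Ł3: p | p = I | I = I
(p | p) -> p = I -> I = ⊤  [min(1, 1−½+½)]
They differ because K3 and Ł3 treat I differently under implication.

I; ⊤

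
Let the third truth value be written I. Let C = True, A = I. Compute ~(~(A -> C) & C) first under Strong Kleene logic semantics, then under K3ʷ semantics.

In Strong Kleene logic: A -> C = I -> True = True  [~I | True]
~(A -> C) = ~True = False
~(A -> C) & C = False & True = False
~(~(A -> C) & C) = ~False = True
In K3ʷ: A -> C = I -> True = I
~(A -> C) = ~I = I
~(A -> C) & C = I & True = I
~(~(A -> C) & C) = ~I = I
They differ because Strong Kleene logic and K3ʷ treat I differently under the binary connectives.

True; I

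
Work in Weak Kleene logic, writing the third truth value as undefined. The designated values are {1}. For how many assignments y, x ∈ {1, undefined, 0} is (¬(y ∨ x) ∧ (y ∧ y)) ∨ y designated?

2

Designated under: (y=1, x=1); (y=1, x=0).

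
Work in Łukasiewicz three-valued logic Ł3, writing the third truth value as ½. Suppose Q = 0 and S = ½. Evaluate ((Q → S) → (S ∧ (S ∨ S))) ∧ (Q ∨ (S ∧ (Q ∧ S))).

Q → S = 0 → ½ = 1  [min(1, 1−0+½)]
S ∨ S = ½ ∨ ½ = ½
S ∧ (S ∨ S) = ½ ∧ ½ = ½
(Q → S) → (S ∧ (S ∨ S)) = 1 → ½ = ½
Q ∧ S = 0 ∧ ½ = 0
S ∧ (Q ∧ S) = ½ ∧ 0 = 0
Q ∨ (S ∧ (Q ∧ S)) = 0 ∨ 0 = 0
((Q → S) → (S ∧ (S ∨ S))) ∧ (Q ∨ (S ∧ (Q ∧ S))) = ½ ∧ 0 = 0

0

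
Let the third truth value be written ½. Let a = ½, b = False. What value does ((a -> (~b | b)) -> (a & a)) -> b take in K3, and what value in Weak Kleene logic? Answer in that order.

In K3: ~b = ~False = True
~b | b = True | False = True
a -> (~b | b) = ½ -> True = True  [~½ | True]
a & a = ½ & ½ = ½
(a -> (~b | b)) -> (a & a) = True -> ½ = ½
((a -> (~b | b)) -> (a & a)) -> b = ½ -> False = ½
In Weak Kleene logic: ~b = ~False = True
~b | b = True | False = True
a -> (~b | b) = ½ -> True = ½  [any arg is the third value ⇒ result is the third value]
a & a = ½ & ½ = ½
(a -> (~b | b)) -> (a & a) = ½ -> ½ = ½
((a -> (~b | b)) -> (a & a)) -> b = ½ -> False = ½

½; ½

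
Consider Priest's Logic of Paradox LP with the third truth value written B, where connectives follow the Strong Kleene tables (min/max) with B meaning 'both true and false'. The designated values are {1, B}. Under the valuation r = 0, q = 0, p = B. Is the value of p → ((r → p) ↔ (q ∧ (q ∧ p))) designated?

r → p = 0 → B = 1
q ∧ p = 0 ∧ B = 0
q ∧ (q ∧ p) = 0 ∧ 0 = 0
(r → p) ↔ (q ∧ (q ∧ p)) = 1 ↔ 0 = 0
p → ((r → p) ↔ (q ∧ (q ∧ p))) = B → 0 = B
B ∈ {1, B}.

Yes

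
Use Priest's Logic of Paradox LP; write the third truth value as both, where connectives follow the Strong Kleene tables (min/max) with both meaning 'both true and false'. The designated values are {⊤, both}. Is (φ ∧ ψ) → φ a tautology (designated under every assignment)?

Every assignment of φ, ψ over {⊤, both, ⊥} gives a value in {⊤, both}.
In particular, with φ=both, ψ=both: (φ ∧ ψ) → φ = both.

Yes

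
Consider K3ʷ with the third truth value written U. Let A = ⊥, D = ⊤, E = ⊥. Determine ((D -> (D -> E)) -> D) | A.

D -> E = ⊤ -> ⊥ = ⊥
D -> (D -> E) = ⊤ -> ⊥ = ⊥
(D -> (D -> E)) -> D = ⊥ -> ⊤ = ⊤
((D -> (D -> E)) -> D) | A = ⊤ | ⊥ = ⊤

⊤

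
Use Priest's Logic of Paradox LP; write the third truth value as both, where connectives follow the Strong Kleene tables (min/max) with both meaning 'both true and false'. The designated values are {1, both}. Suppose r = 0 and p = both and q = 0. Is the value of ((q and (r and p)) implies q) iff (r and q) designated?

r and p = 0 and both = 0
q and (r and p) = 0 and 0 = 0
(q and (r and p)) implies q = 0 implies 0 = 1
r and q = 0 and 0 = 0
((q and (r and p)) implies q) iff (r and q) = 1 iff 0 = 0
0 ∉ {1, both}.

No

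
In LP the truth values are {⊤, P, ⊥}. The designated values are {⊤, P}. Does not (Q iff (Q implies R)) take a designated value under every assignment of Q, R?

No

Countermodel: Q=⊤, R=⊤ gives ⊥, which is not designated.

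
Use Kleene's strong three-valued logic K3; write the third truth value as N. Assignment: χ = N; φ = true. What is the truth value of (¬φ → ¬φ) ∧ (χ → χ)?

¬φ = ¬true = false
¬φ = ¬true = false
¬φ → ¬φ = false → false = true
χ → χ = N → N = N  [¬N ∨ N]
(¬φ → ¬φ) ∧ (χ → χ) = true ∧ N = N

N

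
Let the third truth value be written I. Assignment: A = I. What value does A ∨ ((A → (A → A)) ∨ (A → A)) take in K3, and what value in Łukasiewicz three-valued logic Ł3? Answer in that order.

In K3: A → A = I → I = I  [¬I ∨ I]
A → (A → A) = I → I = I
A → A = I → I = I
(A → (A → A)) ∨ (A → A) = I ∨ I = I
A ∨ ((A → (A → A)) ∨ (A → A)) = I ∨ I = I
In Łukasiewicz three-valued logic Ł3: A → A = I → I = 1
A → (A → A) = I → 1 = 1
A → A = I → I = 1
(A → (A → A)) ∨ (A → A) = 1 ∨ 1 = 1
A ∨ ((A → (A → A)) ∨ (A → A)) = I ∨ 1 = 1
They differ because K3 and Łukasiewicz three-valued logic Ł3 treat I differently under implication.

I; 1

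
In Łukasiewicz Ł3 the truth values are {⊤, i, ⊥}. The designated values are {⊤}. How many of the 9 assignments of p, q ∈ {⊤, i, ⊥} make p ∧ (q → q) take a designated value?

3

Designated under: (p=⊤, q=⊤); (p=⊤, q=i); (p=⊤, q=⊥).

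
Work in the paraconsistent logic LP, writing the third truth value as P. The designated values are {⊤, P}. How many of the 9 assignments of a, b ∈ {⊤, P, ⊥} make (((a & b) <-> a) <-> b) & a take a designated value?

Of the 9 assignments, 6 give a value in {⊤, P}.

6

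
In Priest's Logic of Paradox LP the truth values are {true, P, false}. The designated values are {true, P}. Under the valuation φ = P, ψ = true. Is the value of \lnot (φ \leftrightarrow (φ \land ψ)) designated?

Yes

φ \land ψ = P \land true = P
φ \leftrightarrow (φ \land ψ) = P \leftrightarrow P = P
\lnot (φ \leftrightarrow (φ \land ψ)) = \lnot P = P
P ∈ {true, P}.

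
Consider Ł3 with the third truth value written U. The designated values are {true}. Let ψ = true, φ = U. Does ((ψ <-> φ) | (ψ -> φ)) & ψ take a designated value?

ψ <-> φ = true <-> U = U
ψ -> φ = true -> U = U
(ψ <-> φ) | (ψ -> φ) = U | U = U
((ψ <-> φ) | (ψ -> φ)) & ψ = U & true = U
U ∉ {true}.

No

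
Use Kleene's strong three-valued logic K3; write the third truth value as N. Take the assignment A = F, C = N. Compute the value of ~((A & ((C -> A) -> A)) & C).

C -> A = N -> F = N  [~N | F]
(C -> A) -> A = N -> F = N
A & ((C -> A) -> A) = F & N = F
(A & ((C -> A) -> A)) & C = F & N = F
~((A & ((C -> A) -> A)) & C) = ~F = T

T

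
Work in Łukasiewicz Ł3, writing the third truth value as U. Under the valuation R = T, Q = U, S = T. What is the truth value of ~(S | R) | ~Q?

U

S | R = T | T = T
~(S | R) = ~T = F
~Q = ~U = U
~(S | R) | ~Q = F | U = U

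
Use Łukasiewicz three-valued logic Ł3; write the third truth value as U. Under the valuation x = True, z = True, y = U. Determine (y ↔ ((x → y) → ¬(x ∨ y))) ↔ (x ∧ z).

True

x → y = True → U = U  [min(1, 1−1+½)]
x ∨ y = True ∨ U = True
¬(x ∨ y) = ¬True = False
(x → y) → ¬(x ∨ y) = U → False = U
y ↔ ((x → y) → ¬(x ∨ y)) = U ↔ U = True
x ∧ z = True ∧ True = True
(y ↔ ((x → y) → ¬(x ∨ y))) ↔ (x ∧ z) = True ↔ True = True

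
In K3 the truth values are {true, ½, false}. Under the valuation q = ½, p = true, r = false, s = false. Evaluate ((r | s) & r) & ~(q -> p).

r | s = false | false = false
(r | s) & r = false & false = false
q -> p = ½ -> true = true
~(q -> p) = ~true = false
((r | s) & r) & ~(q -> p) = false & false = false

false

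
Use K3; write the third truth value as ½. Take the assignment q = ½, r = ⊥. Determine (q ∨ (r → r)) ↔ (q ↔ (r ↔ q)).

½

r → r = ⊥ → ⊥ = ⊤
q ∨ (r → r) = ½ ∨ ⊤ = ⊤
r ↔ q = ⊥ ↔ ½ = ½
q ↔ (r ↔ q) = ½ ↔ ½ = ½
(q ∨ (r → r)) ↔ (q ↔ (r ↔ q)) = ⊤ ↔ ½ = ½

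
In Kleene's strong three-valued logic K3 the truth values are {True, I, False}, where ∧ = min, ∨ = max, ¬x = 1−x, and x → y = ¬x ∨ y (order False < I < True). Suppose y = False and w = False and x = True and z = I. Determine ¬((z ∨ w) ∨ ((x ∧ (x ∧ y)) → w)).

z ∨ w = I ∨ False = I
x ∧ y = True ∧ False = False
x ∧ (x ∧ y) = True ∧ False = False
(x ∧ (x ∧ y)) → w = False → False = True
(z ∨ w) ∨ ((x ∧ (x ∧ y)) → w) = I ∨ True = True
¬((z ∨ w) ∨ ((x ∧ (x ∧ y)) → w)) = ¬True = False

False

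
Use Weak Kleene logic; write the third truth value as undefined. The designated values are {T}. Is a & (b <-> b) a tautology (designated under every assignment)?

No

Countermodel: a=T, b=undefined gives undefined, which is not designated.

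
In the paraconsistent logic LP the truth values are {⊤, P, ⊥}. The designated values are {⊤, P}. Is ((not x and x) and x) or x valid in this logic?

No

Countermodel: x=⊥ gives ⊥, which is not designated.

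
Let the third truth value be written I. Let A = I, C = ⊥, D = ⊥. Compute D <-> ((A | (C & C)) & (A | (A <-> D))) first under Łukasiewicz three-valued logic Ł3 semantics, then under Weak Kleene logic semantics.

In Łukasiewicz three-valued logic Ł3: C & C = ⊥ & ⊥ = ⊥
A | (C & C) = I | ⊥ = I
A <-> D = I <-> ⊥ = I  [1 − |½−0|]
A | (A <-> D) = I | I = I
(A | (C & C)) & (A | (A <-> D)) = I & I = I
D <-> ((A | (C & C)) & (A | (A <-> D))) = ⊥ <-> I = I
In Weak Kleene logic: C & C = ⊥ & ⊥ = ⊥
A | (C & C) = I | ⊥ = I
A <-> D = I <-> ⊥ = I
A | (A <-> D) = I | I = I
(A | (C & C)) & (A | (A <-> D)) = I & I = I
D <-> ((A | (C & C)) & (A | (A <-> D))) = ⊥ <-> I = I

I; I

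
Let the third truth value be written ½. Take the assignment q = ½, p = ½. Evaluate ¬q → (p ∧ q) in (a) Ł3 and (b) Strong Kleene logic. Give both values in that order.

In Ł3: ¬q = ¬½ = ½
p ∧ q = ½ ∧ ½ = ½
¬q → (p ∧ q) = ½ → ½ = 1  [min(1, 1−½+½)]
In Strong Kleene logic: ¬q = ¬½ = ½
p ∧ q = ½ ∧ ½ = ½
¬q → (p ∧ q) = ½ → ½ = ½  [¬½ ∨ ½]
They differ because Ł3 and Strong Kleene logic treat ½ differently under implication.

1; ½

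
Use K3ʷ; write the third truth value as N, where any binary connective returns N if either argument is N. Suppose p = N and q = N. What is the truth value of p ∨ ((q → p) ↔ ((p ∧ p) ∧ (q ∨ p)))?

N

q → p = N → N = N  [any arg is the third value ⇒ result is the third value]
p ∧ p = N ∧ N = N
q ∨ p = N ∨ N = N
(p ∧ p) ∧ (q ∨ p) = N ∧ N = N
(q → p) ↔ ((p ∧ p) ∧ (q ∨ p)) = N ↔ N = N
p ∨ ((q → p) ↔ ((p ∧ p) ∧ (q ∨ p))) = N ∨ N = N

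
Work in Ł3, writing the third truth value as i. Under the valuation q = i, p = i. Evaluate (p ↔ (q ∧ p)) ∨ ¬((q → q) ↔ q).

q ∧ p = i ∧ i = i
p ↔ (q ∧ p) = i ↔ i = True
q → q = i → i = True
(q → q) ↔ q = True ↔ i = i
¬((q → q) ↔ q) = ¬i = i
(p ↔ (q ∧ p)) ∨ ¬((q → q) ↔ q) = True ∨ i = True

True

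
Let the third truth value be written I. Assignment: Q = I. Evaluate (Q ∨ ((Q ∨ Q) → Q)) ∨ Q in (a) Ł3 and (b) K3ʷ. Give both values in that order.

true; I

In Ł3: Q ∨ Q = I ∨ I = I
(Q ∨ Q) → Q = I → I = true  [min(1, 1−½+½)]
Q ∨ ((Q ∨ Q) → Q) = I ∨ true = true
(Q ∨ ((Q ∨ Q) → Q)) ∨ Q = true ∨ I = true
In K3ʷ: Q ∨ Q = I ∨ I = I
(Q ∨ Q) → Q = I → I = I  [any arg is the third value ⇒ result is the third value]
Q ∨ ((Q ∨ Q) → Q) = I ∨ I = I
(Q ∨ ((Q ∨ Q) → Q)) ∨ Q = I ∨ I = I
They differ because Ł3 and K3ʷ treat I differently under the binary connectives.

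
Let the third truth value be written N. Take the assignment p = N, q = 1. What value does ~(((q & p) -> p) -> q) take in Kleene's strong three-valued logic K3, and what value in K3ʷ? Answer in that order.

0; N

In Kleene's strong three-valued logic K3: q & p = 1 & N = N
(q & p) -> p = N -> N = N  [~N | N]
((q & p) -> p) -> q = N -> 1 = 1
~(((q & p) -> p) -> q) = ~1 = 0
In K3ʷ: q & p = 1 & N = N
(q & p) -> p = N -> N = N  [any arg is the third value ⇒ result is the third value]
((q & p) -> p) -> q = N -> 1 = N
~(((q & p) -> p) -> q) = ~N = N
They differ because Kleene's strong three-valued logic K3 and K3ʷ treat N differently under the binary connectives.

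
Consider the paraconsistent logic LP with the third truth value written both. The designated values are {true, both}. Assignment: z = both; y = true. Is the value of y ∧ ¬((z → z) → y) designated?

z → z = both → both = both  [¬both ∨ both]
(z → z) → y = both → true = true
¬((z → z) → y) = ¬true = false
y ∧ ¬((z → z) → y) = true ∧ false = false
false ∉ {true, both}.

No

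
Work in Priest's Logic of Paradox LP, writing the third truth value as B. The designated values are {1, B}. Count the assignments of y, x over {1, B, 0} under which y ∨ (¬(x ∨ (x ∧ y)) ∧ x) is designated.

7

Of the 9 assignments, 7 give a value in {1, B}.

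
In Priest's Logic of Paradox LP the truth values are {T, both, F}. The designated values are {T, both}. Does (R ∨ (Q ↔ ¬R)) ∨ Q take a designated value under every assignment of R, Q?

Countermodel: R=F, Q=F gives F, which is not designated.

No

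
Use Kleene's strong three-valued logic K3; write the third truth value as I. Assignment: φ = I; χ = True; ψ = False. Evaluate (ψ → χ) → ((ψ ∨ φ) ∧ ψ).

False

ψ → χ = False → True = True
ψ ∨ φ = False ∨ I = I
(ψ ∨ φ) ∧ ψ = I ∧ False = False
(ψ → χ) → ((ψ ∨ φ) ∧ ψ) = True → False = False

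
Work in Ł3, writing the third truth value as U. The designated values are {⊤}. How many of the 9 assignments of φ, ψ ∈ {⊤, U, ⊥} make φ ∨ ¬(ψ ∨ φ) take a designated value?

4

Designated under: (φ=⊤, ψ=⊤); (φ=⊤, ψ=U); (φ=⊤, ψ=⊥); (φ=⊥, ψ=⊥).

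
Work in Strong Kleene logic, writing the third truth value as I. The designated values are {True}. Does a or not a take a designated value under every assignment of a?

No

Countermodel: a=I gives I, which is not designated.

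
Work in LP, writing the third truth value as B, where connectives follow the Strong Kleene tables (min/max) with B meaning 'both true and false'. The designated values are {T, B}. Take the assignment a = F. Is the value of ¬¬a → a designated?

¬a = ¬F = T
¬¬a = ¬T = F
¬¬a → a = F → F = T
T ∈ {T, B}.

Yes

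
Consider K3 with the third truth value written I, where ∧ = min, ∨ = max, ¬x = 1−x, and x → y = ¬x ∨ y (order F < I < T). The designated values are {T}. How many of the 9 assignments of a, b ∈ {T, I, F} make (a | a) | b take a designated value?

5

Of the 9 assignments, 5 give a value in {T}.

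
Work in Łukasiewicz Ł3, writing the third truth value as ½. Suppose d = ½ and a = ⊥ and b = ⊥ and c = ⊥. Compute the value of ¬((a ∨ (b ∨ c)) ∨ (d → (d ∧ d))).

b ∨ c = ⊥ ∨ ⊥ = ⊥
a ∨ (b ∨ c) = ⊥ ∨ ⊥ = ⊥
d ∧ d = ½ ∧ ½ = ½
d → (d ∧ d) = ½ → ½ = ⊤  [min(1, 1−½+½)]
(a ∨ (b ∨ c)) ∨ (d → (d ∧ d)) = ⊥ ∨ ⊤ = ⊤
¬((a ∨ (b ∨ c)) ∨ (d → (d ∧ d))) = ¬⊤ = ⊥

⊥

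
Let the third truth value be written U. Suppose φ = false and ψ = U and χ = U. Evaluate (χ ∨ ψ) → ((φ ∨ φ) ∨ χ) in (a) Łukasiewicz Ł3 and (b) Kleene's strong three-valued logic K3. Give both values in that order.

In Łukasiewicz Ł3: χ ∨ ψ = U ∨ U = U
φ ∨ φ = false ∨ false = false
(φ ∨ φ) ∨ χ = false ∨ U = U
(χ ∨ ψ) → ((φ ∨ φ) ∨ χ) = U → U = true  [min(1, 1−½+½)]
In Kleene's strong three-valued logic K3: χ ∨ ψ = U ∨ U = U
φ ∨ φ = false ∨ false = false
(φ ∨ φ) ∨ χ = false ∨ U = U
(χ ∨ ψ) → ((φ ∨ φ) ∨ χ) = U → U = U  [¬U ∨ U]
They differ because Łukasiewicz Ł3 and Kleene's strong three-valued logic K3 treat U differently under implication.

true; U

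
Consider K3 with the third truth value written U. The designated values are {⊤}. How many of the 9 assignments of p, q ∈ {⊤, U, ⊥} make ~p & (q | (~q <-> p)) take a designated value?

Designated under: (p=⊥, q=⊤).

1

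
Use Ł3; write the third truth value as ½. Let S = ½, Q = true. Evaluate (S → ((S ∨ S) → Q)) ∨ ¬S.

true

S ∨ S = ½ ∨ ½ = ½
(S ∨ S) → Q = ½ → true = true  [min(1, 1−½+1)]
S → ((S ∨ S) → Q) = ½ → true = true
¬S = ¬½ = ½
(S → ((S ∨ S) → Q)) ∨ ¬S = true ∨ ½ = true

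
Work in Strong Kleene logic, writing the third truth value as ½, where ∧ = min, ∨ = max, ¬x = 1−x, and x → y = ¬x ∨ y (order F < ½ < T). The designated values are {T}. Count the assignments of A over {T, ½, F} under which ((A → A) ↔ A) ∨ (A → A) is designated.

2

A=T: T ✓
A=½: ½ ·
A=F: T ✓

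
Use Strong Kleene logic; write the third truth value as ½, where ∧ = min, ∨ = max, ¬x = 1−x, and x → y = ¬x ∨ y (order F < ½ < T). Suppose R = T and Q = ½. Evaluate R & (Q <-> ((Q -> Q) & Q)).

½

Q -> Q = ½ -> ½ = ½  [~½ | ½]
(Q -> Q) & Q = ½ & ½ = ½
Q <-> ((Q -> Q) & Q) = ½ <-> ½ = ½
R & (Q <-> ((Q -> Q) & Q)) = T & ½ = ½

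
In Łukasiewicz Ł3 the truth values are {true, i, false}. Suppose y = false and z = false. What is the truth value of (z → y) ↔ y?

z → y = false → false = true
(z → y) ↔ y = true ↔ false = false

false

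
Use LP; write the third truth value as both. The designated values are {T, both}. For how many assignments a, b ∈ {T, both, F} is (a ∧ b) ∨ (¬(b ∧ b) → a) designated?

8

Of the 9 assignments, 8 give a value in {T, both}.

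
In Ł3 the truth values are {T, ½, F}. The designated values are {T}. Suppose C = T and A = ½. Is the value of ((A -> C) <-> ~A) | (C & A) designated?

No

A -> C = ½ -> T = T
~A = ~½ = ½
(A -> C) <-> ~A = T <-> ½ = ½
C & A = T & ½ = ½
((A -> C) <-> ~A) | (C & A) = ½ | ½ = ½
½ ∉ {T}.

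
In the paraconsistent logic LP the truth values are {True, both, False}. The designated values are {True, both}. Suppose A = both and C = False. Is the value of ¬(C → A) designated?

C → A = False → both = True  [¬False ∨ both]
¬(C → A) = ¬True = False
False ∉ {True, both}.

No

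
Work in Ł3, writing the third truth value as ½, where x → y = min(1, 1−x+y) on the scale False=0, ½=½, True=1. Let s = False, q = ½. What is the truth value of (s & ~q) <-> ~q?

½

~q = ~½ = ½
s & ~q = False & ½ = False
~q = ~½ = ½
(s & ~q) <-> ~q = False <-> ½ = ½  [1 − |0−½|]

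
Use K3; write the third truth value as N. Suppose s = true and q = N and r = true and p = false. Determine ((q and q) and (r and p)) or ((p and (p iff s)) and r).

false

q and q = N and N = N
r and p = true and false = false
(q and q) and (r and p) = N and false = false
p iff s = false iff true = false
p and (p iff s) = false and false = false
(p and (p iff s)) and r = false and true = false
((q and q) and (r and p)) or ((p and (p iff s)) and r) = false or false = false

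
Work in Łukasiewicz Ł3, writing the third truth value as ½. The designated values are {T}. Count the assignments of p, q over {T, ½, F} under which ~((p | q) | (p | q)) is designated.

Designated under: (p=F, q=F).

1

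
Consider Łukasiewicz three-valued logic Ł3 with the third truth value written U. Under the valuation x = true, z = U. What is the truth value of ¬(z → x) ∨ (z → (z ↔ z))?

true

z → x = U → true = true  [min(1, 1−½+1)]
¬(z → x) = ¬true = false
z ↔ z = U ↔ U = true
z → (z ↔ z) = U → true = true
¬(z → x) ∨ (z → (z ↔ z)) = false ∨ true = true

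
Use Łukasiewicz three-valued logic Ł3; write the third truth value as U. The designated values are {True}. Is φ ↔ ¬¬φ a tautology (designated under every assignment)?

Yes

Every assignment of φ over {True, U, False} gives a value in {True}.
In particular, with φ=U: φ ↔ ¬¬φ = True.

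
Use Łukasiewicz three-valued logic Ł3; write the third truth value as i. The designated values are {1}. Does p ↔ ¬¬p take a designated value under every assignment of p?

Yes

Every assignment of p over {1, i, 0} gives a value in {1}.
In particular, with p=i: p ↔ ¬¬p = 1.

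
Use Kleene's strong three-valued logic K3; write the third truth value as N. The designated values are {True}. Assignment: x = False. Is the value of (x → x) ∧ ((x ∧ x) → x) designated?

Yes

x → x = False → False = True
x ∧ x = False ∧ False = False
(x ∧ x) → x = False → False = True
(x → x) ∧ ((x ∧ x) → x) = True ∧ True = True
True ∈ {True}.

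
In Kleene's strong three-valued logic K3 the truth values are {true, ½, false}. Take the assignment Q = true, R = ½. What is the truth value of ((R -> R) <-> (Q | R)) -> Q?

R -> R = ½ -> ½ = ½  [~½ | ½]
Q | R = true | ½ = true
(R -> R) <-> (Q | R) = ½ <-> true = ½
((R -> R) <-> (Q | R)) -> Q = ½ -> true = true

true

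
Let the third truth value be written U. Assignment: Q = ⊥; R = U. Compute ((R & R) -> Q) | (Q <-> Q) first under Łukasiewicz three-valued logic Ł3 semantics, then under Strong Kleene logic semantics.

In Łukasiewicz three-valued logic Ł3: R & R = U & U = U
(R & R) -> Q = U -> ⊥ = U  [min(1, 1−½+0)]
Q <-> Q = ⊥ <-> ⊥ = ⊤
((R & R) -> Q) | (Q <-> Q) = U | ⊤ = ⊤
In Strong Kleene logic: R & R = U & U = U
(R & R) -> Q = U -> ⊥ = U  [~U | ⊥]
Q <-> Q = ⊥ <-> ⊥ = ⊤
((R & R) -> Q) | (Q <-> Q) = U | ⊤ = ⊤

⊤; ⊤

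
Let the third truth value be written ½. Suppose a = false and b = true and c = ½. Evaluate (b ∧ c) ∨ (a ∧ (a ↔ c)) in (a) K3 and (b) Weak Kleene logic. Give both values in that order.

In K3: b ∧ c = true ∧ ½ = ½
a ↔ c = false ↔ ½ = ½
a ∧ (a ↔ c) = false ∧ ½ = false
(b ∧ c) ∨ (a ∧ (a ↔ c)) = ½ ∨ false = ½
In Weak Kleene logic: b ∧ c = true ∧ ½ = ½
a ↔ c = false ↔ ½ = ½
a ∧ (a ↔ c) = false ∧ ½ = ½
(b ∧ c) ∨ (a ∧ (a ↔ c)) = ½ ∨ ½ = ½

½; ½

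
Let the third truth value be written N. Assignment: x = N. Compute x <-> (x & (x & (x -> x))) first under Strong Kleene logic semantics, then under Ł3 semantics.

N; T

In Strong Kleene logic: x -> x = N -> N = N  [~N | N]
x & (x -> x) = N & N = N
x & (x & (x -> x)) = N & N = N
x <-> (x & (x & (x -> x))) = N <-> N = N
In Ł3: x -> x = N -> N = T
x & (x -> x) = N & T = N
x & (x & (x -> x)) = N & N = N
x <-> (x & (x & (x -> x))) = N <-> N = T
They differ because Strong Kleene logic and Ł3 treat N differently under implication.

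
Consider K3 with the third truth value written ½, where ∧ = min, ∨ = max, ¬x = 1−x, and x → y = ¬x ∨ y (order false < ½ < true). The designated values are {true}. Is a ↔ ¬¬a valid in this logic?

No

Countermodel: a=½ gives ½, which is not designated.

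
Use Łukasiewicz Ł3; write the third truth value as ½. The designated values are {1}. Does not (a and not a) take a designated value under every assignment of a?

Countermodel: a=½ gives ½, which is not designated.

No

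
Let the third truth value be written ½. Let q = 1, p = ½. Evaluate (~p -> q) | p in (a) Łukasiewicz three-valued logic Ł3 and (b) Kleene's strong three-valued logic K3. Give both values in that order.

1; 1

In Łukasiewicz three-valued logic Ł3: ~p = ~½ = ½
~p -> q = ½ -> 1 = 1  [min(1, 1−½+1)]
(~p -> q) | p = 1 | ½ = 1
In Kleene's strong three-valued logic K3: ~p = ~½ = ½
~p -> q = ½ -> 1 = 1  [~½ | 1]
(~p -> q) | p = 1 | ½ = 1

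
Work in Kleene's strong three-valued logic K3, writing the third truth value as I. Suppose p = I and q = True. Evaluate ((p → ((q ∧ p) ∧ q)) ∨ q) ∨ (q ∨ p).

True

q ∧ p = True ∧ I = I
(q ∧ p) ∧ q = I ∧ True = I
p → ((q ∧ p) ∧ q) = I → I = I  [¬I ∨ I]
(p → ((q ∧ p) ∧ q)) ∨ q = I ∨ True = True
q ∨ p = True ∨ I = True
((p → ((q ∧ p) ∧ q)) ∨ q) ∨ (q ∨ p) = True ∨ True = True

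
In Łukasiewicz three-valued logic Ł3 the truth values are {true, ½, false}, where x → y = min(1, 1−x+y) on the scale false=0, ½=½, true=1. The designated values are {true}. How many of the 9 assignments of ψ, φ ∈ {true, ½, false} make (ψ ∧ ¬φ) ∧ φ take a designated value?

Of the 9 assignments, 0 give a value in {true}.

0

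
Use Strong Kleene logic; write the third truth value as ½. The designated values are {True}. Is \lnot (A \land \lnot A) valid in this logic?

No

Countermodel: A=½ gives ½, which is not designated.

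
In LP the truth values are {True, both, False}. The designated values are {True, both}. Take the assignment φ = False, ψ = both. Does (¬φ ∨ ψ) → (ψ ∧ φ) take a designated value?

¬φ = ¬False = True
¬φ ∨ ψ = True ∨ both = True
ψ ∧ φ = both ∧ False = False
(¬φ ∨ ψ) → (ψ ∧ φ) = True → False = False
False ∉ {True, both}.

No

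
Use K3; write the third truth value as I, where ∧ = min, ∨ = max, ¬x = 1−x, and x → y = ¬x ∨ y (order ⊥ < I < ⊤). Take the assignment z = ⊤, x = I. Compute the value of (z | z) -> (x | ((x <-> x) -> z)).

z | z = ⊤ | ⊤ = ⊤
x <-> x = I <-> I = I
(x <-> x) -> z = I -> ⊤ = ⊤  [~I | ⊤]
x | ((x <-> x) -> z) = I | ⊤ = ⊤
(z | z) -> (x | ((x <-> x) -> z)) = ⊤ -> ⊤ = ⊤

⊤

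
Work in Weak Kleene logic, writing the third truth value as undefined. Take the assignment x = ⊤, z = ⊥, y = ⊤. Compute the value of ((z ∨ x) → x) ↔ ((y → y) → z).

⊥

z ∨ x = ⊥ ∨ ⊤ = ⊤
(z ∨ x) → x = ⊤ → ⊤ = ⊤
y → y = ⊤ → ⊤ = ⊤
(y → y) → z = ⊤ → ⊥ = ⊥
((z ∨ x) → x) ↔ ((y → y) → z) = ⊤ ↔ ⊥ = ⊥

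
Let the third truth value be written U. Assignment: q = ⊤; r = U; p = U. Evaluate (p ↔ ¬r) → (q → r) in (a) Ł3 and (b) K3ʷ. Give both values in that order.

In Ł3: ¬r = ¬U = U
p ↔ ¬r = U ↔ U = ⊤  [1 − |½−½|]
q → r = ⊤ → U = U
(p ↔ ¬r) → (q → r) = ⊤ → U = U
In K3ʷ: ¬r = ¬U = U
p ↔ ¬r = U ↔ U = U
q → r = ⊤ → U = U  [any arg is the third value ⇒ result is the third value]
(p ↔ ¬r) → (q → r) = U → U = U

U; U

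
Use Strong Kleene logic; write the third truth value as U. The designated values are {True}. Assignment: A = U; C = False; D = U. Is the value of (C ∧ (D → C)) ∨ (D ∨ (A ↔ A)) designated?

No

D → C = U → False = U  [¬U ∨ False]
C ∧ (D → C) = False ∧ U = False
A ↔ A = U ↔ U = U
D ∨ (A ↔ A) = U ∨ U = U
(C ∧ (D → C)) ∨ (D ∨ (A ↔ A)) = False ∨ U = U
U ∉ {True}.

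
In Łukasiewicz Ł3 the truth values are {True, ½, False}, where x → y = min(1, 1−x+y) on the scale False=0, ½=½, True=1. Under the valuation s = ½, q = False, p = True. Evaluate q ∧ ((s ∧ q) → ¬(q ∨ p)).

s ∧ q = ½ ∧ False = False
q ∨ p = False ∨ True = True
¬(q ∨ p) = ¬True = False
(s ∧ q) → ¬(q ∨ p) = False → False = True
q ∧ ((s ∧ q) → ¬(q ∨ p)) = False ∧ True = False

False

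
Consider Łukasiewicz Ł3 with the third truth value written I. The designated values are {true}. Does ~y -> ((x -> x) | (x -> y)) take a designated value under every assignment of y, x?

Yes

Every assignment of y, x over {true, I, false} gives a value in {true}.
In particular, with y=I, x=I: ~y -> ((x -> x) | (x -> y)) = true.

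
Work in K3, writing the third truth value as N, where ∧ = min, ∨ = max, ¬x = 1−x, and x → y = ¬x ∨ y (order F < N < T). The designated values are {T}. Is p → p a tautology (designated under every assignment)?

No

Countermodel: p=N gives N, which is not designated.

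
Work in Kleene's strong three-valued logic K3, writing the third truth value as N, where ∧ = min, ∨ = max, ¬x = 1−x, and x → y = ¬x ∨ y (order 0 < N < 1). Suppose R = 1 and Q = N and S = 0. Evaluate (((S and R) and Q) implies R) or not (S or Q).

S and R = 0 and 1 = 0
(S and R) and Q = 0 and N = 0
((S and R) and Q) implies R = 0 implies 1 = 1
S or Q = 0 or N = N
not (S or Q) = not N = N
(((S and R) and Q) implies R) or not (S or Q) = 1 or N = 1

1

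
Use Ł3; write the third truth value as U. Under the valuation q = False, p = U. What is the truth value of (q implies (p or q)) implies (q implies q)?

p or q = U or False = U
q implies (p or q) = False implies U = True
q implies q = False implies False = True
(q implies (p or q)) implies (q implies q) = True implies True = True

True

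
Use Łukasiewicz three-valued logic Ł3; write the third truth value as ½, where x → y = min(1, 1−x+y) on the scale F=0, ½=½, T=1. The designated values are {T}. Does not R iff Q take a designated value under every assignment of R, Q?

No

Countermodel: R=T, Q=T gives F, which is not designated.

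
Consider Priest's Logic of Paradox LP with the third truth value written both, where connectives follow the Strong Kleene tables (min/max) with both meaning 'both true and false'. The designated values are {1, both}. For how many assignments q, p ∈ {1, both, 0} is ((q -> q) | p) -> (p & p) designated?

Of the 9 assignments, 7 give a value in {1, both}.

7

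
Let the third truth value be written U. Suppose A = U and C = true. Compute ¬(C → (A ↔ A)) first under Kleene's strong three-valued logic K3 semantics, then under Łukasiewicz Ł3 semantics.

U; false

In Kleene's strong three-valued logic K3: A ↔ A = U ↔ U = U
C → (A ↔ A) = true → U = U  [¬true ∨ U]
¬(C → (A ↔ A)) = ¬U = U
In Łukasiewicz Ł3: A ↔ A = U ↔ U = true  [1 − |½−½|]
C → (A ↔ A) = true → true = true
¬(C → (A ↔ A)) = ¬true = false
They differ because Kleene's strong three-valued logic K3 and Łukasiewicz Ł3 treat U differently under implication.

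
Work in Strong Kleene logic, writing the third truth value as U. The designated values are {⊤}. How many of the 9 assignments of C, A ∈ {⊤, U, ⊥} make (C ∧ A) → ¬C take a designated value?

Of the 9 assignments, 5 give a value in {⊤}.

5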